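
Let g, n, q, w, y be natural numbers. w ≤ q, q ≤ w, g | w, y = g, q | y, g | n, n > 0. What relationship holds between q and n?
q ≤ n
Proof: w ≤ q and q ≤ w, hence w = q. Since g | w, g | q. Because y = g and q | y, q | g. g | q, so g = q. Since g | n and n > 0, g ≤ n. g = q, so q ≤ n.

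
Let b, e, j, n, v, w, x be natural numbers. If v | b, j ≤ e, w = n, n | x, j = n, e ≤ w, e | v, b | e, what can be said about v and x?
v | x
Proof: v | b and b | e, so v | e. e | v, so e = v. From j = n and j ≤ e, n ≤ e. w = n and e ≤ w, so e ≤ n. Since n ≤ e, n = e. Since n | x, e | x. Since e = v, v | x.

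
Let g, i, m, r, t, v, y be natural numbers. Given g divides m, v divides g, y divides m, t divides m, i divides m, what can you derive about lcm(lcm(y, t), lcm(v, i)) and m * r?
lcm(lcm(y, t), lcm(v, i)) divides m * r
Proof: y divides m and t divides m, thus lcm(y, t) divides m. v divides g and g divides m, therefore v divides m. Since i divides m, lcm(v, i) divides m. Since lcm(y, t) divides m, lcm(lcm(y, t), lcm(v, i)) divides m. Then lcm(lcm(y, t), lcm(v, i)) divides m * r.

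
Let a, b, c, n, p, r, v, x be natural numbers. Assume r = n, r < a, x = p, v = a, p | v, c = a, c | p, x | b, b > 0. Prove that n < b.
From r = n and r < a, n < a. From v = a and p | v, p | a. Since c = a and c | p, a | p. Since p | a, p = a. x = p, so x = a. x | b and b > 0, therefore x ≤ b. From x = a, a ≤ b. From n < a, n < b.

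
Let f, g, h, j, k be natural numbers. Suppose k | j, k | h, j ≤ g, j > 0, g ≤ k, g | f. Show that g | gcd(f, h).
Because k | j and j > 0, k ≤ j. j ≤ g, so k ≤ g. Because g ≤ k, k = g. Since k | h, g | h. g | f, so g | gcd(f, h).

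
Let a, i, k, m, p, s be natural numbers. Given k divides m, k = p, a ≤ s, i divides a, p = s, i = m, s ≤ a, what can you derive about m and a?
m = a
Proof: Because i = m and i divides a, m divides a. From s ≤ a and a ≤ s, s = a. Since k = p and p = s, k = s. Since k divides m, s divides m. s = a, so a divides m. From m divides a, m = a.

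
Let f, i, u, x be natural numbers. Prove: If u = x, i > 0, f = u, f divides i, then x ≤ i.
Since f = u and f divides i, u divides i. Since i > 0, u ≤ i. From u = x, x ≤ i.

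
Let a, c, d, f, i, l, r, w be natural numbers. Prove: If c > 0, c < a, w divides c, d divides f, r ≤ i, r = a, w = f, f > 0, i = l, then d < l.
Because d divides f and f > 0, d ≤ f. Because w = f and w divides c, f divides c. Since c > 0, f ≤ c. r = a and r ≤ i, hence a ≤ i. c < a, so c < i. f ≤ c, so f < i. Since i = l, f < l. d ≤ f, so d < l.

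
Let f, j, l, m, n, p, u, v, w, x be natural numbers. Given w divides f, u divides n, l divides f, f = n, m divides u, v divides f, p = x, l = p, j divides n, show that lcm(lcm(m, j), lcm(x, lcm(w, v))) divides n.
From m divides u and u divides n, m divides n. j divides n, so lcm(m, j) divides n. Since l = p and p = x, l = x. l divides f, so x divides f. From w divides f and v divides f, lcm(w, v) divides f. x divides f, so lcm(x, lcm(w, v)) divides f. Since f = n, lcm(x, lcm(w, v)) divides n. From lcm(m, j) divides n, lcm(lcm(m, j), lcm(x, lcm(w, v))) divides n.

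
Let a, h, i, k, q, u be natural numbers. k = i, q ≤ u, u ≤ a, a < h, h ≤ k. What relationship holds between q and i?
q < i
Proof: Since u ≤ a and a < h, u < h. k = i and h ≤ k, hence h ≤ i. u < h, so u < i. Since q ≤ u, q < i.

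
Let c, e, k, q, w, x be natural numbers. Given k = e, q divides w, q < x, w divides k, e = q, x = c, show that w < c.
k = e and e = q, hence k = q. Since w divides k, w divides q. q divides w, so q = w. x = c and q < x, so q < c. q = w, so w < c.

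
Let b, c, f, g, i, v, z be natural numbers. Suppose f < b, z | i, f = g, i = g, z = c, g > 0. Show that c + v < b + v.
i = g and z | i, so z | g. From z = c, c | g. Since g > 0, c ≤ g. Since f = g and f < b, g < b. Since c ≤ g, c < b. Then c + v < b + v.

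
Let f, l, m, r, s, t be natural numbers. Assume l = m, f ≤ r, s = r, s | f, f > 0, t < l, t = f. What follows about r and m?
r < m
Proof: Since s = r and s | f, r | f. From f > 0, r ≤ f. f ≤ r, so f = r. Since t = f, t = r. Because l = m and t < l, t < m. Because t = r, r < m.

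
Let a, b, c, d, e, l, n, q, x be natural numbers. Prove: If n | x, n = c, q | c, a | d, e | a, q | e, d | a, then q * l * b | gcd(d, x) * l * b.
a | d and d | a, hence a = d. q | e and e | a, so q | a. From a = d, q | d. n = c and n | x, so c | x. q | c, so q | x. q | d, so q | gcd(d, x). Then q * l | gcd(d, x) * l. Then q * l * b | gcd(d, x) * l * b.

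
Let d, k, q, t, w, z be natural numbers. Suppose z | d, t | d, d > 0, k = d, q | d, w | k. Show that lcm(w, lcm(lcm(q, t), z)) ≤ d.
k = d and w | k, thus w | d. Because q | d and t | d, lcm(q, t) | d. Since z | d, lcm(lcm(q, t), z) | d. Since w | d, lcm(w, lcm(lcm(q, t), z)) | d. Because d > 0, lcm(w, lcm(lcm(q, t), z)) ≤ d.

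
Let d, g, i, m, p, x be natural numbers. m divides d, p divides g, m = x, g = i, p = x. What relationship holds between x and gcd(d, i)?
x divides gcd(d, i)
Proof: Because m = x and m divides d, x divides d. g = i and p divides g, therefore p divides i. Since p = x, x divides i. Since x divides d, x divides gcd(d, i).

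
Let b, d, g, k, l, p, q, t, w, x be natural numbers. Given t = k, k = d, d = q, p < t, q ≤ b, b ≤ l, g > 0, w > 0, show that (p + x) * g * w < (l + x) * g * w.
t = k and k = d, thus t = d. Since d = q, t = q. p < t, so p < q. q ≤ b and b ≤ l, hence q ≤ l. p < q, so p < l. Then p + x < l + x. g > 0, so (p + x) * g < (l + x) * g. w > 0, so (p + x) * g * w < (l + x) * g * w.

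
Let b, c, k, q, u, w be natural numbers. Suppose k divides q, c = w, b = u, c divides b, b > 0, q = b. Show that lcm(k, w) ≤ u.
Since q = b and k divides q, k divides b. c = w and c divides b, so w divides b. Since k divides b, lcm(k, w) divides b. b > 0, so lcm(k, w) ≤ b. b = u, so lcm(k, w) ≤ u.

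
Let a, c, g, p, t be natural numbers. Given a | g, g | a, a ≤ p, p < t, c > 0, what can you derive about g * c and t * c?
g * c < t * c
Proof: a | g and g | a, therefore a = g. a ≤ p, so g ≤ p. Since p < t, g < t. c > 0, so g * c < t * c.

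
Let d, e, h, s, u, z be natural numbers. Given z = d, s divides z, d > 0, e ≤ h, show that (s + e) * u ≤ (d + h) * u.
Because z = d and s divides z, s divides d. Since d > 0, s ≤ d. e ≤ h, so s + e ≤ d + h. By multiplying by a non-negative, (s + e) * u ≤ (d + h) * u.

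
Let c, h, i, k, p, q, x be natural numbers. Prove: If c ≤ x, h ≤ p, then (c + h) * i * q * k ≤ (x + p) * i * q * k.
Since c ≤ x and h ≤ p, c + h ≤ x + p. By multiplying by a non-negative, (c + h) * i ≤ (x + p) * i. By multiplying by a non-negative, (c + h) * i * q ≤ (x + p) * i * q. By multiplying by a non-negative, (c + h) * i * q * k ≤ (x + p) * i * q * k.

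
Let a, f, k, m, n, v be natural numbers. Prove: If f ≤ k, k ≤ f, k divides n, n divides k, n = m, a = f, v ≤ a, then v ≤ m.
From f ≤ k and k ≤ f, f = k. From k divides n and n divides k, k = n. Since f = k, f = n. n = m, so f = m. Since a = f and v ≤ a, v ≤ f. Since f = m, v ≤ m.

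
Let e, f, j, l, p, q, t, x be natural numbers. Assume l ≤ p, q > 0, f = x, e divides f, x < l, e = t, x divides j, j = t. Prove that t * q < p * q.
Because j = t and x divides j, x divides t. f = x and e divides f, so e divides x. e = t, so t divides x. From x divides t, x = t. x < l and l ≤ p, therefore x < p. x = t, so t < p. Since q > 0, by multiplying by a positive, t * q < p * q.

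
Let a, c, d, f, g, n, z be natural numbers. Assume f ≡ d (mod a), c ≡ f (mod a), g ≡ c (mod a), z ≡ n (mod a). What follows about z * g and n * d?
z * g ≡ n * d (mod a)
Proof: From g ≡ c (mod a) and c ≡ f (mod a), g ≡ f (mod a). Since f ≡ d (mod a), g ≡ d (mod a). Since z ≡ n (mod a), by multiplying congruences, z * g ≡ n * d (mod a).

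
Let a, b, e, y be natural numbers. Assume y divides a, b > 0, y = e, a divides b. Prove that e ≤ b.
y divides a and a divides b, thus y divides b. Because b > 0, y ≤ b. Because y = e, e ≤ b.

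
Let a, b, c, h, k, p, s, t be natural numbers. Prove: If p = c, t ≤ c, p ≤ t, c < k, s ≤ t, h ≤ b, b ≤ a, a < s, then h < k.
From b ≤ a and a < s, b < s. Since s ≤ t, b < t. Since p = c and p ≤ t, c ≤ t. Since t ≤ c, c = t. Since c < k, t < k. Since b < t, b < k. Since h ≤ b, h < k.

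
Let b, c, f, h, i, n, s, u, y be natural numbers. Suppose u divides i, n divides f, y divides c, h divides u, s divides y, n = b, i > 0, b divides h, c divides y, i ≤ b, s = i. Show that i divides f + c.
h divides u and u divides i, hence h divides i. Since b divides h, b divides i. i > 0, so b ≤ i. Since i ≤ b, b = i. n = b and n divides f, hence b divides f. b = i, so i divides f. From y divides c and c divides y, y = c. Because s divides y, s divides c. s = i, so i divides c. i divides f, so i divides f + c.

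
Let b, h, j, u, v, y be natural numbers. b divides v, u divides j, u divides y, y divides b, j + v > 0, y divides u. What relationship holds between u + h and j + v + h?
u + h ≤ j + v + h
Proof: y divides u and u divides y, hence y = u. Since y divides b and b divides v, y divides v. Because y = u, u divides v. u divides j, so u divides j + v. j + v > 0, so u ≤ j + v. Then u + h ≤ j + v + h.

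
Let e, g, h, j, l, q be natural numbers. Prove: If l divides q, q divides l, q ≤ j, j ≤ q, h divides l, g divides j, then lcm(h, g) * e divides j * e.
From l divides q and q divides l, l = q. q ≤ j and j ≤ q, therefore q = j. From l = q, l = j. From h divides l, h divides j. g divides j, so lcm(h, g) divides j. Then lcm(h, g) * e divides j * e.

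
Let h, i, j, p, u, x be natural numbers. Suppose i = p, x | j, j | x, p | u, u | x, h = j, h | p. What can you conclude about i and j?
i = j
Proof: x | j and j | x, so x = j. Because p | u and u | x, p | x. x = j, so p | j. h = j and h | p, therefore j | p. p | j, so p = j. From i = p, i = j.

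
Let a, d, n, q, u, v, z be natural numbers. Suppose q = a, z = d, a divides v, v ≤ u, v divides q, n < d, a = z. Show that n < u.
Since a = z and z = d, a = d. q = a and v divides q, therefore v divides a. Since a divides v, v = a. Since v ≤ u, a ≤ u. Since a = d, d ≤ u. Because n < d, n < u.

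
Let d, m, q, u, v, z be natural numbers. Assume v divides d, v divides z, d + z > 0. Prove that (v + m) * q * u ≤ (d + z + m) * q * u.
Since v divides d and v divides z, v divides d + z. d + z > 0, so v ≤ d + z. Then v + m ≤ d + z + m. By multiplying by a non-negative, (v + m) * q ≤ (d + z + m) * q. By multiplying by a non-negative, (v + m) * q * u ≤ (d + z + m) * q * u.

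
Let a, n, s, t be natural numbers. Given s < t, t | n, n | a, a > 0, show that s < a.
t | n and n | a, thus t | a. Since a > 0, t ≤ a. Since s < t, s < a.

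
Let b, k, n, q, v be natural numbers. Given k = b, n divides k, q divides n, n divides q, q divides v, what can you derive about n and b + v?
n divides b + v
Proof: k = b and n divides k, thus n divides b. q divides n and n divides q, hence q = n. Since q divides v, n divides v. n divides b, so n divides b + v.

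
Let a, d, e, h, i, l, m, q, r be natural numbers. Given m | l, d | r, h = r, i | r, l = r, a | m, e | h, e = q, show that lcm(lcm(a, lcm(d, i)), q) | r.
From l = r and m | l, m | r. a | m, so a | r. From d | r and i | r, lcm(d, i) | r. a | r, so lcm(a, lcm(d, i)) | r. h = r and e | h, hence e | r. Since e = q, q | r. From lcm(a, lcm(d, i)) | r, lcm(lcm(a, lcm(d, i)), q) | r.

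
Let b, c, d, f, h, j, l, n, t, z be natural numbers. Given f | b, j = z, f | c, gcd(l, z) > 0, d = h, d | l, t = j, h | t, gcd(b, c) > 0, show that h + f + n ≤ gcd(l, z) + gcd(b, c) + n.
d = h and d | l, hence h | l. t = j and h | t, thus h | j. Since j = z, h | z. Since h | l, h | gcd(l, z). From gcd(l, z) > 0, h ≤ gcd(l, z). f | b and f | c, therefore f | gcd(b, c). Because gcd(b, c) > 0, f ≤ gcd(b, c). h ≤ gcd(l, z), so h + f ≤ gcd(l, z) + gcd(b, c). Then h + f + n ≤ gcd(l, z) + gcd(b, c) + n.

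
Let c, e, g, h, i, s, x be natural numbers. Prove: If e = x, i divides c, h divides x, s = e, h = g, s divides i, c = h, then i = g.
Because c = h and i divides c, i divides h. s = e and e = x, so s = x. Because s divides i, x divides i. Since h divides x, h divides i. i divides h, so i = h. h = g, so i = g.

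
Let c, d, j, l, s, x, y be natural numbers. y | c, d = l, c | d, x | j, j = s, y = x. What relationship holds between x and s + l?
x | s + l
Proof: j = s and x | j, hence x | s. From y | c and c | d, y | d. Since y = x, x | d. d = l, so x | l. x | s, so x | s + l.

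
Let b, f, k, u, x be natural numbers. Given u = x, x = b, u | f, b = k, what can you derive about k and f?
k | f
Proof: From u = x and x = b, u = b. b = k, so u = k. u | f, so k | f.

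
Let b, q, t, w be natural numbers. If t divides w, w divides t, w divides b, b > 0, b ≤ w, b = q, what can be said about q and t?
q = t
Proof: Since t divides w and w divides t, t = w. Because w divides b and b > 0, w ≤ b. Since b ≤ w, w = b. Since t = w, t = b. Since b = q, t = q. Then q = t.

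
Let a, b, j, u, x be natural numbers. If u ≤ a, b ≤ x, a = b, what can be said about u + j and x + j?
u + j ≤ x + j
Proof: Because a = b and u ≤ a, u ≤ b. Since b ≤ x, u ≤ x. Then u + j ≤ x + j.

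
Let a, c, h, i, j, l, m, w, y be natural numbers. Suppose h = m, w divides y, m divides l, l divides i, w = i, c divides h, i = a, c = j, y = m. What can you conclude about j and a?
j divides a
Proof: m divides l and l divides i, therefore m divides i. Because w = i and w divides y, i divides y. Since y = m, i divides m. Since m divides i, m = i. Because h = m, h = i. Since c divides h, c divides i. Since i = a, c divides a. Since c = j, j divides a.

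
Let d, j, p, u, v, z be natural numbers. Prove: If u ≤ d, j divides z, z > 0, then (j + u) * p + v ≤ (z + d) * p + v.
Since j divides z and z > 0, j ≤ z. u ≤ d, so j + u ≤ z + d. By multiplying by a non-negative, (j + u) * p ≤ (z + d) * p. Then (j + u) * p + v ≤ (z + d) * p + v.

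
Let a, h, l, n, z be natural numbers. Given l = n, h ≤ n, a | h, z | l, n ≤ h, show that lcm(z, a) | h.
n ≤ h and h ≤ n, thus n = h. Since l = n, l = h. From z | l, z | h. Since a | h, lcm(z, a) | h.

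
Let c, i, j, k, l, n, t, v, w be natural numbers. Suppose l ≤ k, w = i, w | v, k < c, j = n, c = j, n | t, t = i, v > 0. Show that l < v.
c = j and j = n, thus c = n. From k < c, k < n. Since l ≤ k, l < n. t = i and n | t, so n | i. Since w = i and w | v, i | v. From n | i, n | v. From v > 0, n ≤ v. Since l < n, l < v.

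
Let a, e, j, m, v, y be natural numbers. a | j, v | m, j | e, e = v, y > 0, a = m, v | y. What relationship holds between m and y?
m ≤ y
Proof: Since a = m and a | j, m | j. Because e = v and j | e, j | v. m | j, so m | v. Because v | m, v = m. v | y and y > 0, thus v ≤ y. Since v = m, m ≤ y.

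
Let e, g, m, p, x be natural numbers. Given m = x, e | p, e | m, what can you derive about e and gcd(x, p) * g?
e | gcd(x, p) * g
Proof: m = x and e | m, thus e | x. Since e | p, e | gcd(x, p). Then e | gcd(x, p) * g.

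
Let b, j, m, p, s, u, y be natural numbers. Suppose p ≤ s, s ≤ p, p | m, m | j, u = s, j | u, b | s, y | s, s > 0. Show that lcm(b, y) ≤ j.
p ≤ s and s ≤ p, therefore p = s. p | m and m | j, hence p | j. p = s, so s | j. From u = s and j | u, j | s. s | j, so s = j. From b | s and y | s, lcm(b, y) | s. Since s > 0, lcm(b, y) ≤ s. s = j, so lcm(b, y) ≤ j.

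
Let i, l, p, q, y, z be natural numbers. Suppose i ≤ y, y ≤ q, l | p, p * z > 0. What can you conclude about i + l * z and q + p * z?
i + l * z ≤ q + p * z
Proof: i ≤ y and y ≤ q, so i ≤ q. From l | p, l * z | p * z. p * z > 0, so l * z ≤ p * z. i ≤ q, so i + l * z ≤ q + p * z.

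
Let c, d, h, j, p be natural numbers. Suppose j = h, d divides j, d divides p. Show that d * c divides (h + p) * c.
From j = h and d divides j, d divides h. d divides p, so d divides h + p. Then d * c divides (h + p) * c.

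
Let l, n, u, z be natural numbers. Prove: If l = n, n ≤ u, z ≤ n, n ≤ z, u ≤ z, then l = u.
Since z ≤ n and n ≤ z, z = n. u ≤ z, so u ≤ n. Since n ≤ u, n = u. Since l = n, l = u.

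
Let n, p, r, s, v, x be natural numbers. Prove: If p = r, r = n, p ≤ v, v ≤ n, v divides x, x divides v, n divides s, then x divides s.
p = r and r = n, thus p = n. Since p ≤ v, n ≤ v. Since v ≤ n, n = v. v divides x and x divides v, therefore v = x. Since n = v, n = x. Since n divides s, x divides s.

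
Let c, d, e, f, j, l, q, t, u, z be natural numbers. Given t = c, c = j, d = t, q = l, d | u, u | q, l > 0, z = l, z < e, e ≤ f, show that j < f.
t = c and c = j, so t = j. d | u and u | q, therefore d | q. q = l, so d | l. Since d = t, t | l. l > 0, so t ≤ l. z = l and z < e, therefore l < e. Since t ≤ l, t < e. Since e ≤ f, t < f. From t = j, j < f.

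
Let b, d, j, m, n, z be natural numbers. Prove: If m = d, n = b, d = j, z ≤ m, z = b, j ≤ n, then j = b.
Because n = b and j ≤ n, j ≤ b. m = d and d = j, hence m = j. z = b and z ≤ m, therefore b ≤ m. Because m = j, b ≤ j. j ≤ b, so j = b.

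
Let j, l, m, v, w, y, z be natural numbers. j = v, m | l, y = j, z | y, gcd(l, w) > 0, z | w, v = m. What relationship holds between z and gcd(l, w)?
z ≤ gcd(l, w)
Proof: y = j and j = v, thus y = v. v = m, so y = m. z | y, so z | m. Since m | l, z | l. z | w, so z | gcd(l, w). gcd(l, w) > 0, so z ≤ gcd(l, w).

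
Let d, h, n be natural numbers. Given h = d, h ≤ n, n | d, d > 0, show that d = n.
h = d and h ≤ n, so d ≤ n. n | d and d > 0, so n ≤ d. d ≤ n, so d = n.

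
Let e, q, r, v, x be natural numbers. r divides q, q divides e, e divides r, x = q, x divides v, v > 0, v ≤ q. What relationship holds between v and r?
v = r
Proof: q divides e and e divides r, hence q divides r. r divides q, so r = q. Because x divides v and v > 0, x ≤ v. x = q, so q ≤ v. Since v ≤ q, q = v. Since r = q, r = v. Then v = r.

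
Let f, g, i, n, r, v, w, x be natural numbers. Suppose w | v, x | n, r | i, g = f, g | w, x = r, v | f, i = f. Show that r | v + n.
Because g = f and g | w, f | w. w | v, so f | v. Since v | f, f = v. i = f, so i = v. r | i, so r | v. x = r and x | n, therefore r | n. r | v, so r | v + n.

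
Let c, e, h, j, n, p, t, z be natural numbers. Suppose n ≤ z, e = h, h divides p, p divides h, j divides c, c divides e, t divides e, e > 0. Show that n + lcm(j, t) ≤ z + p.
h divides p and p divides h, hence h = p. e = h, so e = p. j divides c and c divides e, thus j divides e. t divides e, so lcm(j, t) divides e. Because e > 0, lcm(j, t) ≤ e. Since e = p, lcm(j, t) ≤ p. From n ≤ z, n + lcm(j, t) ≤ z + p.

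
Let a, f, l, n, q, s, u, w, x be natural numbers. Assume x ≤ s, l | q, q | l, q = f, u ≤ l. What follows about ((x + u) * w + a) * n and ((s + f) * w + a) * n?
((x + u) * w + a) * n ≤ ((s + f) * w + a) * n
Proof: l | q and q | l, therefore l = q. q = f, so l = f. Since u ≤ l, u ≤ f. Since x ≤ s, x + u ≤ s + f. Then (x + u) * w ≤ (s + f) * w. Then (x + u) * w + a ≤ (s + f) * w + a. Then ((x + u) * w + a) * n ≤ ((s + f) * w + a) * n.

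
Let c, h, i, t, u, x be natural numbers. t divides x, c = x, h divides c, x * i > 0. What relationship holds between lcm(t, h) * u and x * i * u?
lcm(t, h) * u ≤ x * i * u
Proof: c = x and h divides c, hence h divides x. Since t divides x, lcm(t, h) divides x. Then lcm(t, h) divides x * i. x * i > 0, so lcm(t, h) ≤ x * i. By multiplying by a non-negative, lcm(t, h) * u ≤ x * i * u.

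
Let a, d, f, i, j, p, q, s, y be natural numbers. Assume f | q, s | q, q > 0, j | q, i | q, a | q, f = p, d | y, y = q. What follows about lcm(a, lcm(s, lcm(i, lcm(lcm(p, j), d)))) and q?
lcm(a, lcm(s, lcm(i, lcm(lcm(p, j), d)))) ≤ q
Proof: f = p and f | q, therefore p | q. j | q, so lcm(p, j) | q. y = q and d | y, therefore d | q. Since lcm(p, j) | q, lcm(lcm(p, j), d) | q. Since i | q, lcm(i, lcm(lcm(p, j), d)) | q. Because s | q, lcm(s, lcm(i, lcm(lcm(p, j), d))) | q. a | q, so lcm(a, lcm(s, lcm(i, lcm(lcm(p, j), d)))) | q. q > 0, so lcm(a, lcm(s, lcm(i, lcm(lcm(p, j), d)))) ≤ q.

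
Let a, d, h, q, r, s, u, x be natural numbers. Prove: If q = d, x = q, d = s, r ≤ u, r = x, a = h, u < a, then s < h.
x = q and q = d, hence x = d. d = s, so x = s. Because r = x and r ≤ u, x ≤ u. From u < a, x < a. Since a = h, x < h. Since x = s, s < h.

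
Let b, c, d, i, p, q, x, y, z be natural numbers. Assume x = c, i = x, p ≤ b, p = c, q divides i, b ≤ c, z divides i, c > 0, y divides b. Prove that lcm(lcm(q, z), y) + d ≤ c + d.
Because i = x and x = c, i = c. From q divides i and z divides i, lcm(q, z) divides i. From i = c, lcm(q, z) divides c. p = c and p ≤ b, thus c ≤ b. Since b ≤ c, b = c. y divides b, so y divides c. lcm(q, z) divides c, so lcm(lcm(q, z), y) divides c. Since c > 0, lcm(lcm(q, z), y) ≤ c. Then lcm(lcm(q, z), y) + d ≤ c + d.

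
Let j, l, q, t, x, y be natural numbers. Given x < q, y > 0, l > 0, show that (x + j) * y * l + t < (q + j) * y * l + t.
x < q, thus x + j < q + j. Since y > 0, by multiplying by a positive, (x + j) * y < (q + j) * y. Since l > 0, by multiplying by a positive, (x + j) * y * l < (q + j) * y * l. Then (x + j) * y * l + t < (q + j) * y * l + t.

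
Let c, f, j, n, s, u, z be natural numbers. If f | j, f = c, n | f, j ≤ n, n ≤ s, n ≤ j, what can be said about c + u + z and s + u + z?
c + u + z ≤ s + u + z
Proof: From j ≤ n and n ≤ j, j = n. Since f | j, f | n. n | f, so n = f. Since f = c, n = c. Since n ≤ s, c ≤ s. Then c + u ≤ s + u. Then c + u + z ≤ s + u + z.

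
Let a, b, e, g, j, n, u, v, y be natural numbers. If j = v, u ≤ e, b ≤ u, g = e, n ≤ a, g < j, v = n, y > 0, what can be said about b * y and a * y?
b * y < a * y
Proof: Because b ≤ u and u ≤ e, b ≤ e. Because j = v and v = n, j = n. Since g < j, g < n. Because g = e, e < n. Since b ≤ e, b < n. n ≤ a, so b < a. Since y > 0, by multiplying by a positive, b * y < a * y.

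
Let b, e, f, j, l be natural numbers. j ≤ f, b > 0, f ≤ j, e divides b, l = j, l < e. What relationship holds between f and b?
f < b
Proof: Since j ≤ f and f ≤ j, j = f. Since l = j, l = f. Since l < e, f < e. e divides b and b > 0, hence e ≤ b. f < e, so f < b.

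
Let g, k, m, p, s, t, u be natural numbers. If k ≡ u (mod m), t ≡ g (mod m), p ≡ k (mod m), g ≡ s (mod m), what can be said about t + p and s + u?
t + p ≡ s + u (mod m)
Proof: t ≡ g (mod m) and g ≡ s (mod m), therefore t ≡ s (mod m). Since p ≡ k (mod m) and k ≡ u (mod m), p ≡ u (mod m). Combining with t ≡ s (mod m), by adding congruences, t + p ≡ s + u (mod m).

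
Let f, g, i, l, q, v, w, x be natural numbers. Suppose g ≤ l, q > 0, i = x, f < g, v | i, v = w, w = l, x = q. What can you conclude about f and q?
f < q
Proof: From i = x and v | i, v | x. v = w, so w | x. w = l, so l | x. Since x = q, l | q. q > 0, so l ≤ q. Since g ≤ l, g ≤ q. From f < g, f < q.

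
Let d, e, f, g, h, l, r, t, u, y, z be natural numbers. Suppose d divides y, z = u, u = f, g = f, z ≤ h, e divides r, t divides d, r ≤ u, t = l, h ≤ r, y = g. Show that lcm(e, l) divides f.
z ≤ h and h ≤ r, so z ≤ r. Since z = u, u ≤ r. Since r ≤ u, r = u. u = f, so r = f. Since e divides r, e divides f. t = l and t divides d, therefore l divides d. y = g and d divides y, therefore d divides g. g = f, so d divides f. Since l divides d, l divides f. e divides f, so lcm(e, l) divides f.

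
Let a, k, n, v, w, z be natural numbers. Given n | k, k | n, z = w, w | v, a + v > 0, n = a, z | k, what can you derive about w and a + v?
w ≤ a + v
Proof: Because k | n and n | k, k = n. From n = a, k = a. Because z = w and z | k, w | k. k = a, so w | a. Since w | v, w | a + v. Since a + v > 0, w ≤ a + v.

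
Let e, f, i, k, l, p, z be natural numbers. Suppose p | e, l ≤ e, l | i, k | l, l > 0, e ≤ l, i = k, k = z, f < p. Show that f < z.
From i = k and l | i, l | k. Since k | l, l = k. k = z, so l = z. Because e ≤ l and l ≤ e, e = l. p | e, so p | l. l > 0, so p ≤ l. Since f < p, f < l. From l = z, f < z.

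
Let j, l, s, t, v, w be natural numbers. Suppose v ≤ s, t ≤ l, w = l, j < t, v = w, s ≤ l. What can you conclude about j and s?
j < s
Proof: Since v = w and v ≤ s, w ≤ s. Since w = l, l ≤ s. s ≤ l, so l = s. j < t and t ≤ l, therefore j < l. From l = s, j < s.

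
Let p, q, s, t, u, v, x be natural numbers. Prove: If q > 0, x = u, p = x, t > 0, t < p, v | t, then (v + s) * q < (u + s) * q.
v | t and t > 0, therefore v ≤ t. Since p = x and t < p, t < x. Since v ≤ t, v < x. Since x = u, v < u. Then v + s < u + s. Since q > 0, (v + s) * q < (u + s) * q.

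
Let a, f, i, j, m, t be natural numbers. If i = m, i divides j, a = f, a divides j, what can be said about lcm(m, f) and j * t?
lcm(m, f) divides j * t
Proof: i = m and i divides j, therefore m divides j. a = f and a divides j, hence f divides j. Since m divides j, lcm(m, f) divides j. Then lcm(m, f) divides j * t.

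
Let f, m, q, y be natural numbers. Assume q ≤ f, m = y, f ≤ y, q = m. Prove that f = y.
Because q = m and m = y, q = y. Since q ≤ f, y ≤ f. f ≤ y, so y = f. Then f = y.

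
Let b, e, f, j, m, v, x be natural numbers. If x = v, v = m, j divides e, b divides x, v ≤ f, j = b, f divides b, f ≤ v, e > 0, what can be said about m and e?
m ≤ e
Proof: Because x = v and b divides x, b divides v. f ≤ v and v ≤ f, hence f = v. Since f divides b, v divides b. From b divides v, b = v. Since j = b, j = v. Since v = m, j = m. From j divides e and e > 0, j ≤ e. Since j = m, m ≤ e.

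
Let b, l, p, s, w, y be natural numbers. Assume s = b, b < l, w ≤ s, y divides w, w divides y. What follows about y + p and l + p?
y + p < l + p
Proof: w divides y and y divides w, therefore w = y. w ≤ s, so y ≤ s. s = b, so y ≤ b. b < l, so y < l. Then y + p < l + p.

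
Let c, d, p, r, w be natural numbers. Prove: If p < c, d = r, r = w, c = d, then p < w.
d = r and r = w, therefore d = w. c = d and p < c, hence p < d. d = w, so p < w.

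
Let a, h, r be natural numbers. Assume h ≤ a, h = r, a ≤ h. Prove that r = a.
From a ≤ h and h ≤ a, a = h. Since h = r, a = r. Then r = a.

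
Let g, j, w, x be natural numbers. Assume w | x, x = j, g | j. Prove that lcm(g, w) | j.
Because x = j and w | x, w | j. Since g | j, lcm(g, w) | j.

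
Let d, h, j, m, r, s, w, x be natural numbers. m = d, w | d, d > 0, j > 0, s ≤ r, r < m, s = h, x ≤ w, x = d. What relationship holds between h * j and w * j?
h * j < w * j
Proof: x = d and x ≤ w, hence d ≤ w. Because w | d and d > 0, w ≤ d. d ≤ w, so d = w. m = d and r < m, thus r < d. Since s ≤ r, s < d. Since s = h, h < d. d = w, so h < w. j > 0, so h * j < w * j.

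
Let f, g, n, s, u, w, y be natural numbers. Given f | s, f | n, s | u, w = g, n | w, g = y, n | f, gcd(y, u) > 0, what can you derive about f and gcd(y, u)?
f ≤ gcd(y, u)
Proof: From n | f and f | n, n = f. w = g and n | w, so n | g. Since g = y, n | y. Since n = f, f | y. From f | s and s | u, f | u. Since f | y, f | gcd(y, u). gcd(y, u) > 0, so f ≤ gcd(y, u).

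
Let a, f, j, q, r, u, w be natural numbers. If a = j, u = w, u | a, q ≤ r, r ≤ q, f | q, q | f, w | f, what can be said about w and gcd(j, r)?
w | gcd(j, r)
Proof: Because u = w and u | a, w | a. Because a = j, w | j. From q ≤ r and r ≤ q, q = r. Because f | q and q | f, f = q. Since w | f, w | q. Since q = r, w | r. w | j, so w | gcd(j, r).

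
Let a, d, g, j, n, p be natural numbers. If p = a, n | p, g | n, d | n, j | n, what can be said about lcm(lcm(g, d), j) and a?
lcm(lcm(g, d), j) | a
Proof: Since g | n and d | n, lcm(g, d) | n. Since j | n, lcm(lcm(g, d), j) | n. From p = a and n | p, n | a. lcm(lcm(g, d), j) | n, so lcm(lcm(g, d), j) | a.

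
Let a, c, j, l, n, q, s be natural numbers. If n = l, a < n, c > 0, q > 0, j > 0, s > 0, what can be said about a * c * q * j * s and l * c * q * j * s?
a * c * q * j * s < l * c * q * j * s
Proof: Since n = l and a < n, a < l. Using c > 0, by multiplying by a positive, a * c < l * c. Combining with q > 0, by multiplying by a positive, a * c * q < l * c * q. Since j > 0, by multiplying by a positive, a * c * q * j < l * c * q * j. Combining with s > 0, by multiplying by a positive, a * c * q * j * s < l * c * q * j * s.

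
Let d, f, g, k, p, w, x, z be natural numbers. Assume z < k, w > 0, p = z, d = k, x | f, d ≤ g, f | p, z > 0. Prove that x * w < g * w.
p = z and f | p, hence f | z. x | f, so x | z. z > 0, so x ≤ z. From d = k and d ≤ g, k ≤ g. Since z < k, z < g. x ≤ z, so x < g. Since w > 0, x * w < g * w.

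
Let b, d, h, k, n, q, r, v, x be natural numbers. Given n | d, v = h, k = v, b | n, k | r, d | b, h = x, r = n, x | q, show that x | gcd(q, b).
Since n | d and d | b, n | b. From b | n, n = b. k = v and v = h, hence k = h. k | r, so h | r. Because r = n, h | n. n = b, so h | b. Since h = x, x | b. x | q, so x | gcd(q, b).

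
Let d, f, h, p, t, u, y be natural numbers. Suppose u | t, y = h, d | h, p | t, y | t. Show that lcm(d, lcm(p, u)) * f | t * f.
Because y = h and y | t, h | t. d | h, so d | t. Because p | t and u | t, lcm(p, u) | t. d | t, so lcm(d, lcm(p, u)) | t. Then lcm(d, lcm(p, u)) * f | t * f.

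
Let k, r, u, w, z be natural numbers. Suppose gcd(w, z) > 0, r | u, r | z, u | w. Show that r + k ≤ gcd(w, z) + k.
Because r | u and u | w, r | w. r | z, so r | gcd(w, z). gcd(w, z) > 0, so r ≤ gcd(w, z). Then r + k ≤ gcd(w, z) + k.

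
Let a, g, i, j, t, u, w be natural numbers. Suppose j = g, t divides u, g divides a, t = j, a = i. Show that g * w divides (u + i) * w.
t = j and j = g, therefore t = g. t divides u, so g divides u. a = i and g divides a, therefore g divides i. g divides u, so g divides u + i. Then g * w divides (u + i) * w.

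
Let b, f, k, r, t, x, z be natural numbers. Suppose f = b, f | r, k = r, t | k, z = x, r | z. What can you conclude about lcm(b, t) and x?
lcm(b, t) | x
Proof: Because f = b and f | r, b | r. k = r and t | k, so t | r. b | r, so lcm(b, t) | r. From z = x and r | z, r | x. Since lcm(b, t) | r, lcm(b, t) | x.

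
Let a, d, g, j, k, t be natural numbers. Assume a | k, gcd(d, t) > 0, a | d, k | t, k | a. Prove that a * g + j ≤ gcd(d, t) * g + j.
Because k | a and a | k, k = a. k | t, so a | t. a | d, so a | gcd(d, t). Since gcd(d, t) > 0, a ≤ gcd(d, t). Then a * g ≤ gcd(d, t) * g. Then a * g + j ≤ gcd(d, t) * g + j.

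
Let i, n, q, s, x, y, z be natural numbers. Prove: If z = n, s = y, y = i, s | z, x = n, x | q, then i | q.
s = y and y = i, hence s = i. Since s | z, i | z. From z = n, i | n. From x = n and x | q, n | q. Since i | n, i | q.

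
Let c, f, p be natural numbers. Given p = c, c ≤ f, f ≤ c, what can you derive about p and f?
p = f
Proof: c ≤ f and f ≤ c, thus c = f. p = c, so p = f.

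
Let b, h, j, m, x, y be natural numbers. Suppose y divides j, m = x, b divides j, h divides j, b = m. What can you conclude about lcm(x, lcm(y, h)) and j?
lcm(x, lcm(y, h)) divides j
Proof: From b = m and m = x, b = x. Since b divides j, x divides j. y divides j and h divides j, so lcm(y, h) divides j. Since x divides j, lcm(x, lcm(y, h)) divides j.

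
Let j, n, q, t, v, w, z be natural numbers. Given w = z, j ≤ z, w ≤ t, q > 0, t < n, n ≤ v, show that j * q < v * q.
w = z and w ≤ t, thus z ≤ t. t < n, so z < n. n ≤ v, so z < v. Since j ≤ z, j < v. Since q > 0, j * q < v * q.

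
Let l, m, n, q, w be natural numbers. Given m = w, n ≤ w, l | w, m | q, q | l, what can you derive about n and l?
n ≤ l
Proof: m = w and m | q, so w | q. q | l, so w | l. l | w, so w = l. n ≤ w, so n ≤ l.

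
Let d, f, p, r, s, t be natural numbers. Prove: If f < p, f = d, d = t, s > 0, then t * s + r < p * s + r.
From f = d and d = t, f = t. Since f < p, t < p. s > 0, so t * s < p * s. Then t * s + r < p * s + r.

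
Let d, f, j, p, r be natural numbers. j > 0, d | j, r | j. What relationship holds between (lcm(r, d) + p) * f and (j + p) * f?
(lcm(r, d) + p) * f ≤ (j + p) * f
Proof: Since r | j and d | j, lcm(r, d) | j. j > 0, so lcm(r, d) ≤ j. Then lcm(r, d) + p ≤ j + p. Then (lcm(r, d) + p) * f ≤ (j + p) * f.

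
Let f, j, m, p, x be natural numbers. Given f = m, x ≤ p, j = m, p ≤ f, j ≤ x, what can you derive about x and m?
x = m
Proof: From x ≤ p and p ≤ f, x ≤ f. Because f = m, x ≤ m. Because j = m and j ≤ x, m ≤ x. Since x ≤ m, x = m.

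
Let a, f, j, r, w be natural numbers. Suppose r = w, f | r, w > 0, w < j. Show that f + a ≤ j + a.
r = w and f | r, thus f | w. Since w > 0, f ≤ w. Since w < j, f < j. Then f + a < j + a. Then f + a ≤ j + a.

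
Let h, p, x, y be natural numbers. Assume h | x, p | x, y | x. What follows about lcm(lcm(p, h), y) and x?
lcm(lcm(p, h), y) | x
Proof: Because p | x and h | x, lcm(p, h) | x. Since y | x, lcm(lcm(p, h), y) | x.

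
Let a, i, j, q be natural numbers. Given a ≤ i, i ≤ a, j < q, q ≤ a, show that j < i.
a ≤ i and i ≤ a, therefore a = i. j < q and q ≤ a, therefore j < a. Since a = i, j < i.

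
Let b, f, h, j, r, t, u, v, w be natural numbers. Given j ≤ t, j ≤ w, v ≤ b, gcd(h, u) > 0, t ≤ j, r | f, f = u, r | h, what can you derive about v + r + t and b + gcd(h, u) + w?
v + r + t ≤ b + gcd(h, u) + w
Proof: f = u and r | f, therefore r | u. Since r | h, r | gcd(h, u). Since gcd(h, u) > 0, r ≤ gcd(h, u). v ≤ b, so v + r ≤ b + gcd(h, u). From j ≤ t and t ≤ j, j = t. j ≤ w, so t ≤ w. v + r ≤ b + gcd(h, u), so v + r + t ≤ b + gcd(h, u) + w.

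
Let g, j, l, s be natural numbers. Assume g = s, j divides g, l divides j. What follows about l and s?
l divides s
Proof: g = s and j divides g, thus j divides s. l divides j, so l divides s.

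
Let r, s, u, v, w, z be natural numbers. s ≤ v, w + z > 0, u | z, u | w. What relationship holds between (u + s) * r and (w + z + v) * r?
(u + s) * r ≤ (w + z + v) * r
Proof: Because u | w and u | z, u | w + z. Since w + z > 0, u ≤ w + z. Since s ≤ v, u + s ≤ w + z + v. Then (u + s) * r ≤ (w + z + v) * r.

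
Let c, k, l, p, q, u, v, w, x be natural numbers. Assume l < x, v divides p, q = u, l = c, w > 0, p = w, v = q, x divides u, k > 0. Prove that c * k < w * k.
Because l = c and l < x, c < x. v = q and q = u, thus v = u. v divides p, so u divides p. x divides u, so x divides p. Since p = w, x divides w. w > 0, so x ≤ w. c < x, so c < w. Since k > 0, by multiplying by a positive, c * k < w * k.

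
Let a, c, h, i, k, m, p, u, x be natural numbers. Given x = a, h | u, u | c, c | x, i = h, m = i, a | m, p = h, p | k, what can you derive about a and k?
a | k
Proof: Because h | u and u | c, h | c. Since c | x, h | x. Since x = a, h | a. m = i and a | m, therefore a | i. Since i = h, a | h. h | a, so h = a. Because p = h and p | k, h | k. Since h = a, a | k.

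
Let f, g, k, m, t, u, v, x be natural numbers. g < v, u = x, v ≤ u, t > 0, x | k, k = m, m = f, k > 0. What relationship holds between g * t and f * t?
g * t < f * t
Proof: Because u = x and v ≤ u, v ≤ x. Since g < v, g < x. Because k = m and m = f, k = f. From x | k and k > 0, x ≤ k. Since k = f, x ≤ f. Since g < x, g < f. From t > 0, g * t < f * t.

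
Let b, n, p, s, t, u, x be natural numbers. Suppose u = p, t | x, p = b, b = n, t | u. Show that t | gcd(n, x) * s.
Since p = b and b = n, p = n. u = p and t | u, hence t | p. p = n, so t | n. t | x, so t | gcd(n, x). Then t | gcd(n, x) * s.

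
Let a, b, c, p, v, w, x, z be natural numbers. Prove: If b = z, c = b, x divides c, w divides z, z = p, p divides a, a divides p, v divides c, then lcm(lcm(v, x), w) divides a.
p divides a and a divides p, hence p = a. Since z = p, z = a. Because c = b and b = z, c = z. Because v divides c and x divides c, lcm(v, x) divides c. c = z, so lcm(v, x) divides z. Since w divides z, lcm(lcm(v, x), w) divides z. Since z = a, lcm(lcm(v, x), w) divides a.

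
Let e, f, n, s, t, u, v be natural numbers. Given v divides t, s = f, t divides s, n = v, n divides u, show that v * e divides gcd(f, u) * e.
Because s = f and t divides s, t divides f. v divides t, so v divides f. From n = v and n divides u, v divides u. Since v divides f, v divides gcd(f, u). Then v * e divides gcd(f, u) * e.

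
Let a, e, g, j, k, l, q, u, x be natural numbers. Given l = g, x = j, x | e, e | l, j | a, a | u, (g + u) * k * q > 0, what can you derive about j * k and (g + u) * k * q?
j * k ≤ (g + u) * k * q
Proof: From x | e and e | l, x | l. Since x = j, j | l. Since l = g, j | g. j | a and a | u, thus j | u. j | g, so j | g + u. Then j * k | (g + u) * k. Then j * k | (g + u) * k * q. (g + u) * k * q > 0, so j * k ≤ (g + u) * k * q.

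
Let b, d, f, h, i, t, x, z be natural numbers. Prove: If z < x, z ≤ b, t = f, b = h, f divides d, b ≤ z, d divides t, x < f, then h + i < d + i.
t = f and d divides t, so d divides f. From f divides d, f = d. z ≤ b and b ≤ z, hence z = b. From z < x and x < f, z < f. From z = b, b < f. b = h, so h < f. Because f = d, h < d. Then h + i < d + i.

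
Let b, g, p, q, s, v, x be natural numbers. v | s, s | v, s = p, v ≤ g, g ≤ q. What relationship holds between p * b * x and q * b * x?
p * b * x ≤ q * b * x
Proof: From v | s and s | v, v = s. From s = p, v = p. v ≤ g and g ≤ q, so v ≤ q. v = p, so p ≤ q. Then p * b ≤ q * b. Then p * b * x ≤ q * b * x.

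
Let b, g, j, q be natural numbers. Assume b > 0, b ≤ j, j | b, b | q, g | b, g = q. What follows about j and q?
j = q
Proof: g = q and g | b, hence q | b. b | q, so q = b. Because j | b and b > 0, j ≤ b. b ≤ j, so b = j. q = b, so q = j. Then j = q.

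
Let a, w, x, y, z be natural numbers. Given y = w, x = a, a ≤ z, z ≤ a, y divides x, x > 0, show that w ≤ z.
Since a ≤ z and z ≤ a, a = z. x = a, so x = z. y divides x and x > 0, thus y ≤ x. Since x = z, y ≤ z. Since y = w, w ≤ z.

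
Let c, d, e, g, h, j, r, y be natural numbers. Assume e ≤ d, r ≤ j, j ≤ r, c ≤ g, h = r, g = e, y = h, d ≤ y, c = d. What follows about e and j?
e ≤ j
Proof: y = h and h = r, therefore y = r. r ≤ j and j ≤ r, hence r = j. y = r, so y = j. From c = d and c ≤ g, d ≤ g. Since g = e, d ≤ e. e ≤ d, so d = e. d ≤ y, so e ≤ y. Since y = j, e ≤ j.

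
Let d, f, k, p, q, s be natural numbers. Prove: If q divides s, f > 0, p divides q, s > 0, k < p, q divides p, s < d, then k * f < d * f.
Since q divides p and p divides q, q = p. Since q divides s and s > 0, q ≤ s. Since s < d, q < d. q = p, so p < d. Because k < p, k < d. Combining with f > 0, by multiplying by a positive, k * f < d * f.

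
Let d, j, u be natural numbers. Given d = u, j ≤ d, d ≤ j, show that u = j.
j ≤ d and d ≤ j, hence j = d. Since d = u, j = u. Then u = j.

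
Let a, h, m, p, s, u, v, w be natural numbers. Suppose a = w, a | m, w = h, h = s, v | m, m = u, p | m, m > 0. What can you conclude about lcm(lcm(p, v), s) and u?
lcm(lcm(p, v), s) ≤ u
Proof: Because p | m and v | m, lcm(p, v) | m. w = h and h = s, thus w = s. a = w, so a = s. a | m, so s | m. lcm(p, v) | m, so lcm(lcm(p, v), s) | m. m > 0, so lcm(lcm(p, v), s) ≤ m. Since m = u, lcm(lcm(p, v), s) ≤ u.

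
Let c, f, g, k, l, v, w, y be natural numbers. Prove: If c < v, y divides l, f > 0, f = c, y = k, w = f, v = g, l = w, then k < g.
l = w and w = f, therefore l = f. Since y divides l, y divides f. f > 0, so y ≤ f. y = k, so k ≤ f. Since f = c, k ≤ c. Since c < v, k < v. Since v = g, k < g.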